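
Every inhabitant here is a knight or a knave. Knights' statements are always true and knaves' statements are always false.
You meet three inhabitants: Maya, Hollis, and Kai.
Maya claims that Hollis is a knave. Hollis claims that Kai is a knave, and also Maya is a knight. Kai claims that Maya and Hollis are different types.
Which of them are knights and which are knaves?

Knights: Maya and Kai. Knaves: Hollis.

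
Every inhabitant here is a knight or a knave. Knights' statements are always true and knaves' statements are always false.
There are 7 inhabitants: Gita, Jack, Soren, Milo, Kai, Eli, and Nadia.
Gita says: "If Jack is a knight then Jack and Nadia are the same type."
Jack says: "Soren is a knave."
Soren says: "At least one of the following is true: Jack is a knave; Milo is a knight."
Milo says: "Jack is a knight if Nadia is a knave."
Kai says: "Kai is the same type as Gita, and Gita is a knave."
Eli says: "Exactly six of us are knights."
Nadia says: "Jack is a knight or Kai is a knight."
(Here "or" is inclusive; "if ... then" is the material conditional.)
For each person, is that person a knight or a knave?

Knights: Gita and Soren. Knaves: Jack, Milo, Kai, Eli, and Nadia.

As a knight, Gita's statement "if Jack is a knight then Jack and Nadia are the same type" should be true; it is.
Since Jack is a knave, "Soren is a knave" needs to be false, which holds.
Soren (knight): "at least one of the following is true: Jack is a knave; Milo is a knight" — true. ✓
Milo is a knave, and the claim "Jack is a knight if Nadia is a knave" is indeed false.
Since Kai is a knave, "Kai is the same type as Gita, and Gita is a knave" needs to be false, which holds.
Eli is a knave, so "exactly six of us are knights" must be false — and it is.
Nadia is a knave, and the claim "Jack is a knight or Kai is a knight" is indeed false.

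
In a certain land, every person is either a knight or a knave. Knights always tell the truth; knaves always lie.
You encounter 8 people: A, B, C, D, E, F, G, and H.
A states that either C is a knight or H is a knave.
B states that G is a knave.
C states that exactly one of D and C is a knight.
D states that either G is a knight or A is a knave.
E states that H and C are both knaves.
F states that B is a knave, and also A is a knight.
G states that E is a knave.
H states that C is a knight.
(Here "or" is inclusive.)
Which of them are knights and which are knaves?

Knights: A, B, and E. Knaves: C, D, F, G, and H.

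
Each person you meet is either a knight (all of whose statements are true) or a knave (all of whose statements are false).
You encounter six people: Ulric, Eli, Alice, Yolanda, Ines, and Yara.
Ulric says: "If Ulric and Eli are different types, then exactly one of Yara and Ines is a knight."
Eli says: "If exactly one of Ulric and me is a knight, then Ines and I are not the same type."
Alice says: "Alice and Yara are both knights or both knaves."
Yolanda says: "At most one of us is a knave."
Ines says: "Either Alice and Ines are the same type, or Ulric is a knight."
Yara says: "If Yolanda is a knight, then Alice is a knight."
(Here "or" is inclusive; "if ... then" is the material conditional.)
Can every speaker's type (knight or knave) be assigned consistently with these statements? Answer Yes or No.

Yes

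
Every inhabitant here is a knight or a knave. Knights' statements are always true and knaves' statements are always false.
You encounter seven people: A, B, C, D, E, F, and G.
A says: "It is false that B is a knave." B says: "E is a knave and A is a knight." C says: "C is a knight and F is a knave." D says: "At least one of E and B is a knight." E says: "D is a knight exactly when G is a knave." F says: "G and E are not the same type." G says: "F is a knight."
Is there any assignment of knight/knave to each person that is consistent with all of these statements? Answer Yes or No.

Yes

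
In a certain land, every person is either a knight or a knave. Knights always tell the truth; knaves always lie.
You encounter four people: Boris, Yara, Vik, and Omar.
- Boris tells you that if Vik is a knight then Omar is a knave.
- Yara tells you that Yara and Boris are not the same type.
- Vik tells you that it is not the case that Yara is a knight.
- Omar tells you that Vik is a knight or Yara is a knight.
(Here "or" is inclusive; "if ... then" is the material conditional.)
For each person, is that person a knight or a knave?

Since Boris is a knave, "if Vik is a knight then Omar is a knave" needs to be False, which holds.
Yara is a knave; "Yara and Boris are not the same type" is False, as required.
Vik is a knight, so "it is not the case that Yara is a knight" must be True — and it is.
Omar is a knight; "Vik is a knight or Yara is a knight" is True, as required.

Boris is a knave, Yara is a knave, Vik is a knight, and Omar is a knight.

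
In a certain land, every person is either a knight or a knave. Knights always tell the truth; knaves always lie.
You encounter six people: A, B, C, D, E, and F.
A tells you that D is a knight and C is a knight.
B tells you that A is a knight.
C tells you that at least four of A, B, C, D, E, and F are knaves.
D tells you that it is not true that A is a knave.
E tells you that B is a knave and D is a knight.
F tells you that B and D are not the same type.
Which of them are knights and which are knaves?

Knights: C. Knaves: A, B, D, E, and F.

A (knave): "D is a knight and C is a knight" — False. ✓
Since B is a knave, "A is a knight" needs to be False, which holds.
C is a knight; "at least four of A, B, C, D, E, and F are knaves" is True, as required.
D (knave): "it is not true that A is a knave" — False. ✓
E is a knave; "B is a knave and D is a knight" is False, as required.
F is a knave; "B and D are not the same type" is False, as required.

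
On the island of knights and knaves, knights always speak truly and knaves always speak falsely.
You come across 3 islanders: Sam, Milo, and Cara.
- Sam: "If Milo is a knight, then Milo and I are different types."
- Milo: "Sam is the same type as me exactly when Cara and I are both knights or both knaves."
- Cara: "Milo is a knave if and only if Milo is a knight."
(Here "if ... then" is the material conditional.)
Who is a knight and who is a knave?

As a knight, Sam's statement "if Milo is a knight, then Milo and I are different types" should be True; it is.
As a knave, Milo's statement "Sam is the same type as me exactly when Cara and I are both knights or both knaves" should be false; it is.
Cara is a knave, and the claim "Milo is a knave if and only if Milo is a knight" is indeed false.

Knights: Sam. Knaves: Milo and Cara.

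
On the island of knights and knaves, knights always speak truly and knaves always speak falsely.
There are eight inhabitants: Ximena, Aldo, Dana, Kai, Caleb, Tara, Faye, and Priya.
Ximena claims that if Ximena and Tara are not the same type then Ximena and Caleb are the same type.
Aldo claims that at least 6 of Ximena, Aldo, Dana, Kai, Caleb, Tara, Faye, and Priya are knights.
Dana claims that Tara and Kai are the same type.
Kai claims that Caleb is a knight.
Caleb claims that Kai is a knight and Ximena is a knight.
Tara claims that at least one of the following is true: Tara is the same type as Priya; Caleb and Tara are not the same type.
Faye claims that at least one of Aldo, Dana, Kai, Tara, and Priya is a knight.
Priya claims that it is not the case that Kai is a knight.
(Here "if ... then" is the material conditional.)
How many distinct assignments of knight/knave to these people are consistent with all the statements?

1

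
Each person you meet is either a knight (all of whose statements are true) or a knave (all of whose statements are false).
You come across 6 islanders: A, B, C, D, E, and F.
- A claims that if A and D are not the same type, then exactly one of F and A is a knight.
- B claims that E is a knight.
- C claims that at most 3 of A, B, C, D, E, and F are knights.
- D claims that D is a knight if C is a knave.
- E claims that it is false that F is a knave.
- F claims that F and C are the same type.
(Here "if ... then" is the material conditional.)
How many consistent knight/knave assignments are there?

2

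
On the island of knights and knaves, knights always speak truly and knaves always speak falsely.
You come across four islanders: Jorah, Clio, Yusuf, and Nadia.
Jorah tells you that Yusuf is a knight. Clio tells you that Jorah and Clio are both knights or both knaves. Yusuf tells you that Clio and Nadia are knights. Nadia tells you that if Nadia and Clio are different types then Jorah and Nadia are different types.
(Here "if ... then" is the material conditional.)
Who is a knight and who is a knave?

Knights: Jorah, Clio, Yusuf, and Nadia. Knaves: none.

Jorah is a knight; "Yusuf is a knight" is True, as required.
Clio (knight): "Jorah and Clio are both knights or both knaves" — True. ✓
Yusuf (knight): "Clio and Nadia are knights" — True. ✓
Nadia is a knight, so "if Nadia and Clio are different types then Jorah and Nadia are different types" must be True — and it is.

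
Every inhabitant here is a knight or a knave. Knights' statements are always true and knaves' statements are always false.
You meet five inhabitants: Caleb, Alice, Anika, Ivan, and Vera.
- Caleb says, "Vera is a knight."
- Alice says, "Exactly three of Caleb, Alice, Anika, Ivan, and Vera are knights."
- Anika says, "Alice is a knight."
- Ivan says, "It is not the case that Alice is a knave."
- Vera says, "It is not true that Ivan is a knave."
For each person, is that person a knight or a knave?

Caleb is a knave, Alice is a knave, Anika is a knave, Ivan is a knave, and Vera is a knave.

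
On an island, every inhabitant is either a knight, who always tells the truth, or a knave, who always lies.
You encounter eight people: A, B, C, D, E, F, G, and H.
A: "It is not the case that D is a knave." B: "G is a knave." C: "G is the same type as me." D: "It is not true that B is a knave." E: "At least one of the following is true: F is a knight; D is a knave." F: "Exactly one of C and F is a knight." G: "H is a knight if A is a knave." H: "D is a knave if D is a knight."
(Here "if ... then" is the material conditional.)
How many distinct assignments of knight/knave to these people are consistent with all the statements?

2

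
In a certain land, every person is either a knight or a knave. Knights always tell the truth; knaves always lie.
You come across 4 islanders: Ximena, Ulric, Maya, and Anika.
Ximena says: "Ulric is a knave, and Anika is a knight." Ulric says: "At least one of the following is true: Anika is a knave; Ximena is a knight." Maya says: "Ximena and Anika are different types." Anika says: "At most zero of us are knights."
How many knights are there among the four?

1

The unique consistent assignment is Ximena=knave, Ulric=knight, Maya=knave, Anika=knave.
That has 1 knight.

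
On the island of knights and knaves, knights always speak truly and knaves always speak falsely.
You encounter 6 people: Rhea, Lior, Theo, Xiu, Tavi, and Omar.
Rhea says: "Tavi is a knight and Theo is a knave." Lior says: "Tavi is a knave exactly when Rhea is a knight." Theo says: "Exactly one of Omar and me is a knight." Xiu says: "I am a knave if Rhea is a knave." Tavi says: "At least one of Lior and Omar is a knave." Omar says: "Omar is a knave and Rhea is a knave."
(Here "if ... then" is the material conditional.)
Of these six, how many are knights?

3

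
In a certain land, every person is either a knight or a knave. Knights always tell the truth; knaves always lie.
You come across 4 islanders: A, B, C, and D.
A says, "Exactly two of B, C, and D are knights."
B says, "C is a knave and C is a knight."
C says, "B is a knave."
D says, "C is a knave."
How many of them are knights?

1

The unique consistent assignment is A=knave, B=knave, C=knight, D=knave.
That has 1 knight.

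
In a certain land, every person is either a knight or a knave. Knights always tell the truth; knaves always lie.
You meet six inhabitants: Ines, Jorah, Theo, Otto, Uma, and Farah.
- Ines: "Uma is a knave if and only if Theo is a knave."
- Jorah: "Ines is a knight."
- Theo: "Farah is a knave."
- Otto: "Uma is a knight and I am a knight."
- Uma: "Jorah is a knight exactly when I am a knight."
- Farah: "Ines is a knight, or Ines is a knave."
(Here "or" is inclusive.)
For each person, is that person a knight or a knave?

Knights: Ines, Jorah, and Farah. Knaves: Theo, Otto, and Uma.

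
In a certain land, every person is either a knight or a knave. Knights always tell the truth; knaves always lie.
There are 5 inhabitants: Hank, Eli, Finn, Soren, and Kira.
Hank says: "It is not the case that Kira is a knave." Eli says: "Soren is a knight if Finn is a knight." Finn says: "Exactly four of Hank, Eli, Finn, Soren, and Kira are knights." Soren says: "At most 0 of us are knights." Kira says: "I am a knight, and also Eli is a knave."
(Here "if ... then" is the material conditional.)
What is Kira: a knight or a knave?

Kira is a knave.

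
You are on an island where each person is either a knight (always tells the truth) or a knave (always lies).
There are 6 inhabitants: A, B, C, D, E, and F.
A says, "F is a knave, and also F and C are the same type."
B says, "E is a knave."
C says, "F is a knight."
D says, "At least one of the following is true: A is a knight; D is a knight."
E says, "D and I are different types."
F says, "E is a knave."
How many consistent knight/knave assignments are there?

1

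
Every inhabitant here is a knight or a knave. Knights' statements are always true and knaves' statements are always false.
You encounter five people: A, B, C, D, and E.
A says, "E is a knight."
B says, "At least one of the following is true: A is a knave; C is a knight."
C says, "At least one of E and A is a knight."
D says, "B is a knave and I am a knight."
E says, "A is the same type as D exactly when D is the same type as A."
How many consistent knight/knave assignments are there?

1

Consistent assignments:
  A=knight, B=knight, C=knight, D=knave, E=knight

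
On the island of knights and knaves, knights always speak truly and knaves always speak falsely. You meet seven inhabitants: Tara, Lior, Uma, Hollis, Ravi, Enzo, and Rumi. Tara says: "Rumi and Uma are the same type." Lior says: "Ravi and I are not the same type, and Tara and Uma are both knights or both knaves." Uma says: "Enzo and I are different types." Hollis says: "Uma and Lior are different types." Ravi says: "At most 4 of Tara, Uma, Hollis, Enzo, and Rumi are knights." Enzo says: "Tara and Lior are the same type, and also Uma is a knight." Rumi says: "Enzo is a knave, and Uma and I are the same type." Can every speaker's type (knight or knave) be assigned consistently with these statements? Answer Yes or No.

No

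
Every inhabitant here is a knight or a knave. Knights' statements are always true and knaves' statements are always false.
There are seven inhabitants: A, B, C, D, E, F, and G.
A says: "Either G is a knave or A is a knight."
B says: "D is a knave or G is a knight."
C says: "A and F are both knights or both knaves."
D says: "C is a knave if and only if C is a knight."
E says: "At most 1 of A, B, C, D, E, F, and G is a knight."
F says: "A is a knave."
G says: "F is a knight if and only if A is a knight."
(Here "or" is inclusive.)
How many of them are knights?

2

The unique consistent assignment is A=knight, B=knight, C=knave, D=knave, E=knave, F=knave, G=knave.
That has 2 knights.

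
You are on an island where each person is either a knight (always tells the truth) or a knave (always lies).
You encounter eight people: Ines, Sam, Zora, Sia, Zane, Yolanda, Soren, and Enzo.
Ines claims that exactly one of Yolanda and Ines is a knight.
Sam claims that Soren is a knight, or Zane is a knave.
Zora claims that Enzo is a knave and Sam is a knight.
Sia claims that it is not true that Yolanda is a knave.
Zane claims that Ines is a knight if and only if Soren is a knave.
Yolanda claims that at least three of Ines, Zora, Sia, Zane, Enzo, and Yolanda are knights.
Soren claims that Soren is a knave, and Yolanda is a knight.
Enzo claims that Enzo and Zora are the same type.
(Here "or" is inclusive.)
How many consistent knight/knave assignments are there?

1

Consistent assignments:
  Ines=knave, Sam=knight, Zora=knight, Sia=knave, Zane=knave, Yolanda=knave, Soren=knave, Enzo=knave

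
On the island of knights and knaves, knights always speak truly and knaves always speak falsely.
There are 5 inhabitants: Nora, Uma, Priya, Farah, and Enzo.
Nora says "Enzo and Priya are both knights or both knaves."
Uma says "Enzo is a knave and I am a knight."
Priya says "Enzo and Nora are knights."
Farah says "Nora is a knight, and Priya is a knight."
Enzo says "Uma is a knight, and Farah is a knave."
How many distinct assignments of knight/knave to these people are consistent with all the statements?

1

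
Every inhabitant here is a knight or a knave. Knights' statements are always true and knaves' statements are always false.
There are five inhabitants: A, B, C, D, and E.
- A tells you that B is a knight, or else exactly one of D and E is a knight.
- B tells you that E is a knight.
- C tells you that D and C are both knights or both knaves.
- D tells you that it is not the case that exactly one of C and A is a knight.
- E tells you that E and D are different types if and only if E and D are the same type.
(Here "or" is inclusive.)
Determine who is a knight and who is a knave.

A is a knight, B is a knave, C is a knight, D is a knight, and E is a knave.

Since A is a knight, "B is a knight, or else exactly one of D and E is a knight" needs to be True, which holds.
B is a knave, so "E is a knight" must be False — and it is.
Since C is a knight, "D and C are both knights or both knaves" needs to be True, which holds.
D is a knight; "it is not the case that exactly one of C and A is a knight" is True, as required.
As a knave, E's statement "E and D are different types if and only if E and D are the same type" should be False; it is.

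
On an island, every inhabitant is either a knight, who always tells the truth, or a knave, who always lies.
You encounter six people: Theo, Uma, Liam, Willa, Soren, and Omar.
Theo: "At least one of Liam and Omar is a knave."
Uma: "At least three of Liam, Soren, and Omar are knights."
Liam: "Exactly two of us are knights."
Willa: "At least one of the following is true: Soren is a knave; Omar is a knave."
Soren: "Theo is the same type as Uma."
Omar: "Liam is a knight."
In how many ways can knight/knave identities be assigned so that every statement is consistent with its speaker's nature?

0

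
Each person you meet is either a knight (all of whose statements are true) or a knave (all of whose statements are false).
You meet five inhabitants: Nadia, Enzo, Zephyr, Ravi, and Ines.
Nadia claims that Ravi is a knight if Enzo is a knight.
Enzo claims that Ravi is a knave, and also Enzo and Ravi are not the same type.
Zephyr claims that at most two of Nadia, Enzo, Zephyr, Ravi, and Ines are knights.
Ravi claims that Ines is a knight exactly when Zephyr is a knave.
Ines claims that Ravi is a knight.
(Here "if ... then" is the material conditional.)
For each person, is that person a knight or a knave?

Nadia is a knight, Enzo is a knave, Zephyr is a knave, Ravi is a knight, and Ines is a knight.

Nadia is a knight; "Ravi is a knight if Enzo is a knight" is True, as required.
Since Enzo is a knave, "Ravi is a knave, and also Enzo and Ravi are not the same type" needs to be False, which holds.
Since Zephyr is a knave, "at most two of Nadia, Enzo, Zephyr, Ravi, and Ines are knights" needs to be False, which holds.
Ravi is a knight, and the claim "Ines is a knight exactly when Zephyr is a knave" is indeed True.
Ines is a knight, so "Ravi is a knight" must be True — and it is.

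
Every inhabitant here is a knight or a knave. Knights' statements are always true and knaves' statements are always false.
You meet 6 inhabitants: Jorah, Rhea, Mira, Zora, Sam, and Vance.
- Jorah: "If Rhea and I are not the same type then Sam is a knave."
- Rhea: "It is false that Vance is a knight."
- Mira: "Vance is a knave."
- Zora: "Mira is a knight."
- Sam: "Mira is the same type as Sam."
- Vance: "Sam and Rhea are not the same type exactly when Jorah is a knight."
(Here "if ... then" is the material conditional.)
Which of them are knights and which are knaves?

Jorah is a knight, Rhea is a knight, Mira is a knight, Zora is a knight, Sam is a knight, and Vance is a knave.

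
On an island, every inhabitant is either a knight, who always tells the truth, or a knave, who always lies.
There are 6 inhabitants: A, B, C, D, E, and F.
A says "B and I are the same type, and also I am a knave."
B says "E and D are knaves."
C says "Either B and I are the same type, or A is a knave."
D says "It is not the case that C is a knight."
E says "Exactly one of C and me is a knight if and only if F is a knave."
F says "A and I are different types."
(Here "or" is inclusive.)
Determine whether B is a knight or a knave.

B is a knight.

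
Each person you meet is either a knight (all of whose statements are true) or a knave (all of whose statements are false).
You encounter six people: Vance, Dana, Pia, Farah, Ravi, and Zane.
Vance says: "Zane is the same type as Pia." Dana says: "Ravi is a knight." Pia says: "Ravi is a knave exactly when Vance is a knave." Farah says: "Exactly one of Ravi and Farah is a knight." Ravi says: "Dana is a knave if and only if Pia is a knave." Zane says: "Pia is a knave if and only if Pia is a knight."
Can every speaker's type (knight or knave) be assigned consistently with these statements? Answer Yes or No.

One consistent assignment: Vance=knave, Dana=knave, Pia=knight, Farah=knight, Ravi=knave, Zane=knave.

Yes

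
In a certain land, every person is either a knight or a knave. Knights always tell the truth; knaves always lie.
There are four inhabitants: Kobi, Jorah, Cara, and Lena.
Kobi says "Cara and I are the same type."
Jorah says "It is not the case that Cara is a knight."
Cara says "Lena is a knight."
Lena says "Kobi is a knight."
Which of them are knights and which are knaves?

Kobi is a knight, Jorah is a knave, Cara is a knight, and Lena is a knight.

Kobi is a knight, so "Cara and I are the same type" must be true — and it is.
Jorah is a knave, and the claim "it is not the case that Cara is a knight" is indeed false.
Cara is a knight, and the claim "Lena is a knight" is indeed true.
Lena is a knight, and the claim "Kobi is a knight" is indeed true.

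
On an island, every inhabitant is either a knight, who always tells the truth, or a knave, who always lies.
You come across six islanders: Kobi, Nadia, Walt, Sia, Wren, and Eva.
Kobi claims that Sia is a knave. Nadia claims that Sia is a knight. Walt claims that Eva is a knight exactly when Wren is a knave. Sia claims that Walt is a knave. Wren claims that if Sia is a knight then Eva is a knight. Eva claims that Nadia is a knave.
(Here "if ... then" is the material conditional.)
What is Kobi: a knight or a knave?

Consistent assignments: {Kobi=knave, Nadia=knight, Walt=knave, Sia=knight, Wren=knave, Eva=knave}
In every consistent assignment, Kobi is a knave.

Kobi is a knave.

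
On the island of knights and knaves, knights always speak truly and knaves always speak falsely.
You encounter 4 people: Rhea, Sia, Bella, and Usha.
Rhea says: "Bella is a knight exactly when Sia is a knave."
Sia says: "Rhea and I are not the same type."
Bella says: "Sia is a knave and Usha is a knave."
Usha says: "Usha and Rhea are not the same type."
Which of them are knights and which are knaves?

Knights: Usha. Knaves: Rhea, Sia, and Bella.

Since Rhea is a knave, "Bella is a knight exactly when Sia is a knave" needs to be false, which holds.
Sia is a knave; "Rhea and I are not the same type" is false, as required.
Bella (knave): "Sia is a knave and Usha is a knave" — false. ✓
Usha is a knight; "Usha and Rhea are not the same type" is True, as required.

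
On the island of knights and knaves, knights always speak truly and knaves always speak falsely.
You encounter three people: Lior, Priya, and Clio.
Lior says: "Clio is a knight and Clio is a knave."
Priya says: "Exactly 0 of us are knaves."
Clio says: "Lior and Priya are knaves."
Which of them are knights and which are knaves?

Suppose Lior is a knight. Then Lior's statement "Clio is a knight and Clio is a knave" would have to be true. Checking the 4 ways to assign the others, none is consistent with every speaker.
(For instance, with Priya=knave, Clio=knight, Lior's claim "Clio is a knight and Clio is a knave" comes out false where it would need to be true.)
So Lior must be a knave, making "Clio is a knight and Clio is a knave" false. Taking Lior=knave, Priya=knave, Clio=knight, each remaining statement checks out:
  Priya (knave): "exactly 0 of us are knaves" — false. ✓
  Clio (knight): "Lior and Priya are knaves" — true. ✓
This is the unique consistent assignment.

Knights: Clio. Knaves: Lior and Priya.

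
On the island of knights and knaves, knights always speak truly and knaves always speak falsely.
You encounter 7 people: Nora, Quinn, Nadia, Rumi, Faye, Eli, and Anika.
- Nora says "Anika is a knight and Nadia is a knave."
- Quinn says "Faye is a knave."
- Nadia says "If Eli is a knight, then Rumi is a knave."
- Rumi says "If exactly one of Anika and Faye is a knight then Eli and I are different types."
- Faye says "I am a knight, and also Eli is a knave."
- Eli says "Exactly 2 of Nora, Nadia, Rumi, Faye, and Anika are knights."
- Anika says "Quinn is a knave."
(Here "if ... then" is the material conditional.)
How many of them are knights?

The unique consistent assignment is Nora=knave, Quinn=knave, Nadia=knight, Rumi=knight, Faye=knight, Eli=knave, Anika=knight.
That has 4 knights.

4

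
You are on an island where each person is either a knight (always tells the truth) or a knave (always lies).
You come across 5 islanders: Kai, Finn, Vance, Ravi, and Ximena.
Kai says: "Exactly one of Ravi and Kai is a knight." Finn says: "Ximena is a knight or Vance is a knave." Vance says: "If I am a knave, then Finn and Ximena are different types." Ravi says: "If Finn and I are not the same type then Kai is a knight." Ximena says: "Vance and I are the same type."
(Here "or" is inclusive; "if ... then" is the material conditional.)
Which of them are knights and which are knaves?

Kai is a knave, Finn is a knight, Vance is a knight, Ravi is a knave, and Ximena is a knight.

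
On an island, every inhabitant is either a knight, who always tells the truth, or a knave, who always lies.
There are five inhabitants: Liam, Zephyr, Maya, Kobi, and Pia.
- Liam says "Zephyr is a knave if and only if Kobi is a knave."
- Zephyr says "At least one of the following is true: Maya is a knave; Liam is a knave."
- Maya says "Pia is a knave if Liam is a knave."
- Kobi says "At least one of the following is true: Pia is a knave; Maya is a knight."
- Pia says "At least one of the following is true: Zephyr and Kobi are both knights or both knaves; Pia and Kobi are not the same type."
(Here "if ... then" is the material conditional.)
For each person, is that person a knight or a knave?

Knights: Zephyr and Pia. Knaves: Liam, Maya, and Kobi.

Suppose Liam is a knight. Then Liam's statement "Zephyr is a knave if and only if Kobi is a knave" would have to be true. Checking the 16 ways to assign the others, none is consistent with every speaker.
(For instance, with Zephyr=knight, Maya=knave, Kobi=knave, Pia=knight, Liam's claim "Zephyr is a knave if and only if Kobi is a knave" comes out false where it would need to be true.)
So Liam must be a knave, making "Zephyr is a knave if and only if Kobi is a knave" false. Taking Liam=knave, Zephyr=knight, Maya=knave, Kobi=knave, Pia=knight, each remaining statement checks out:
  Zephyr (knight): "at least one of the following is true: Maya is a knave; Liam is a knave" — true. ✓
  Maya (knave): "Pia is a knave if Liam is a knave" — false. ✓
  Kobi (knave): "at least one of the following is true: Pia is a knave; Maya is a knight" — false. ✓
  Pia (knight): "at least one of the following is true: Zephyr and Kobi are both knights or both knaves; Pia and Kobi are not the same type" — true. ✓
This is the unique consistent assignment.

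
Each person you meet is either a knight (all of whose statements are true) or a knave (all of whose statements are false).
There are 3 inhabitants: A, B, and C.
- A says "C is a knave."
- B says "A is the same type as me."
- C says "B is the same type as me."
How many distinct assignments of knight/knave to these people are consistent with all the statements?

Consistent assignments:
  A=knight, B=knight, C=knave

1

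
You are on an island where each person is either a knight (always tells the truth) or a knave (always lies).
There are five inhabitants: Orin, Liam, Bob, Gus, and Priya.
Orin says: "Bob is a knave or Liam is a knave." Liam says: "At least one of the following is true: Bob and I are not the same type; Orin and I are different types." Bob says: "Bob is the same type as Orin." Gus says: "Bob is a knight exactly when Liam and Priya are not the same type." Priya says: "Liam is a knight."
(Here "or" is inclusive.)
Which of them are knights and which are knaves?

Orin is a knight, and the claim "Bob is a knave or Liam is a knave" is indeed true.
Liam (knight): "at least one of the following is true: Bob and I are not the same type; Orin and I are different types" — true. ✓
Since Bob is a knave, "Bob is the same type as Orin" needs to be False, which holds.
Gus is a knight, so "Bob is a knight exactly when Liam and Priya are not the same type" must be true — and it is.
Priya is a knight, and the claim "Liam is a knight" is indeed true.

Orin is a knight, Liam is a knight, Bob is a knave, Gus is a knight, and Priya is a knight.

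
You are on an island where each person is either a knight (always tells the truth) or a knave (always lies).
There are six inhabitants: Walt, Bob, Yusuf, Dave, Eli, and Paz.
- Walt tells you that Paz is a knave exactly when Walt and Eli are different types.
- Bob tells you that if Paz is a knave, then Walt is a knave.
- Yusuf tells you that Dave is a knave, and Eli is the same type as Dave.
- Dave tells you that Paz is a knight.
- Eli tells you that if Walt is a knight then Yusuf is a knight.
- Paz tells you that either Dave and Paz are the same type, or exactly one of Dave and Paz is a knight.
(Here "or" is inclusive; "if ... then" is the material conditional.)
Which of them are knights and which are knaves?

Knights: Bob, Dave, Eli, and Paz. Knaves: Walt and Yusuf.

Since Walt is a knave, "Paz is a knave exactly when Walt and Eli are different types" needs to be False, which holds.
As a knight, Bob's statement "if Paz is a knave, then Walt is a knave" should be True; it is.
Yusuf is a knave; "Dave is a knave, and Eli is the same type as Dave" is False, as required.
Dave is a knight, so "Paz is a knight" must be True — and it is.
As a knight, Eli's statement "if Walt is a knight then Yusuf is a knight" should be True; it is.
Since Paz is a knight, "either Dave and Paz are the same type, or exactly one of Dave and Paz is a knight" needs to be True, which holds.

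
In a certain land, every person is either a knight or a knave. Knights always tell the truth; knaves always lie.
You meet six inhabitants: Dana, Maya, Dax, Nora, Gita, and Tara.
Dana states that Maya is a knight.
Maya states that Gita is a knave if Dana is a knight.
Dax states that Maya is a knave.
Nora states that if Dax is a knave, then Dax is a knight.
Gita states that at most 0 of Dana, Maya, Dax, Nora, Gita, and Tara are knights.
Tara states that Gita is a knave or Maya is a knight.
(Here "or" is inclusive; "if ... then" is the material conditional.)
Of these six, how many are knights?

The unique consistent assignment is Dana=knight, Maya=knight, Dax=knave, Nora=knave, Gita=knave, Tara=knight.
That has 3 knights.

3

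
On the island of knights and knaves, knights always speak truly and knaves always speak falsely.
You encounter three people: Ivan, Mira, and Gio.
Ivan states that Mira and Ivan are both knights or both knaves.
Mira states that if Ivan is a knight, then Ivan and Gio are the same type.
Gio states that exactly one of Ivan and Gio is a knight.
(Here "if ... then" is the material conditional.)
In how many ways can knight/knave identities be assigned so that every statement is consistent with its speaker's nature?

2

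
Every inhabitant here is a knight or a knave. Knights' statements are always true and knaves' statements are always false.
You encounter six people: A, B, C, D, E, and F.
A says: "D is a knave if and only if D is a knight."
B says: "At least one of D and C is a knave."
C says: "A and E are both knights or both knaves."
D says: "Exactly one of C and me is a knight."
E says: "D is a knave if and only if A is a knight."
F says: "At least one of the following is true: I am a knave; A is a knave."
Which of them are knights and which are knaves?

A is a knave, B is a knight, C is a knave, D is a knight, E is a knight, and F is a knight.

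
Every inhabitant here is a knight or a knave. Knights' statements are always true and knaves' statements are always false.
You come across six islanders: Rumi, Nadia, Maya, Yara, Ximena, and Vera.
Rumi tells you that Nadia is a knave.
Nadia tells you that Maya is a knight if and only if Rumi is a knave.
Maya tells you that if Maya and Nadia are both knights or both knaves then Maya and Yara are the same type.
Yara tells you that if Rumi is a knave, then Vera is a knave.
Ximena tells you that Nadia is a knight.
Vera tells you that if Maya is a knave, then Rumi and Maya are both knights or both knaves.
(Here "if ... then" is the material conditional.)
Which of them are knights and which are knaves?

Rumi is a knight; "Nadia is a knave" is true, as required.
Nadia is a knave, so "Maya is a knight if and only if Rumi is a knave" must be false — and it is.
Maya is a knight, so "if Maya and Nadia are both knights or both knaves then Maya and Yara are the same type" must be true — and it is.
Yara is a knight, so "if Rumi is a knave, then Vera is a knave" must be true — and it is.
Ximena is a knave, so "Nadia is a knight" must be false — and it is.
Vera (knight): "if Maya is a knave, then Rumi and Maya are both knights or both knaves" — true. ✓

Knights: Rumi, Maya, Yara, and Vera. Knaves: Nadia and Ximena.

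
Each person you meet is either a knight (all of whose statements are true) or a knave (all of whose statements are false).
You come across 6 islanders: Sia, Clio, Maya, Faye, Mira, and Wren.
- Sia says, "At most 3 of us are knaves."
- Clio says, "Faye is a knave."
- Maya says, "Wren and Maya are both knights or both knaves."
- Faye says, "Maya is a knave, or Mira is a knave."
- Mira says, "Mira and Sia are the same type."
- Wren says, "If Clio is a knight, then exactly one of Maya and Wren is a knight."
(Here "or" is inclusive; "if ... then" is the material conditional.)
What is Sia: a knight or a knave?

Consistent assignments: {Sia=knight, Clio=knave, Maya=knight, Faye=knight, Mira=knave, Wren=knight}; {Sia=knight, Clio=knave, Maya=knave, Faye=knight, Mira=knight, Wren=knight}; {Sia=knight, Clio=knave, Maya=knave, Faye=knight, Mira=knave, Wren=knight}
In every consistent assignment, Sia is a knight.

Sia is a knight.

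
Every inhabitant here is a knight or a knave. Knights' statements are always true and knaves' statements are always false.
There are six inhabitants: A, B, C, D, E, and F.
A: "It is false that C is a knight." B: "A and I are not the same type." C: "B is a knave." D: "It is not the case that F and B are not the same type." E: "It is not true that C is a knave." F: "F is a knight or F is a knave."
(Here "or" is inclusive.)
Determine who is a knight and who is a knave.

Knights: C, E, and F. Knaves: A, B, and D.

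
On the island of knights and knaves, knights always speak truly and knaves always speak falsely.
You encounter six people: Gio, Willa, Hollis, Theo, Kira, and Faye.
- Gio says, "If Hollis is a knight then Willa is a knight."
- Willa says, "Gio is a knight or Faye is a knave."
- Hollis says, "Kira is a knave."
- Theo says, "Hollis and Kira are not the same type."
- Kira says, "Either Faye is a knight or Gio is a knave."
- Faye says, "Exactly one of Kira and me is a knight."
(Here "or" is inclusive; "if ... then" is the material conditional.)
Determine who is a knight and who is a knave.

Gio is a knight; "if Hollis is a knight then Willa is a knight" is true, as required.
Willa (knight): "Gio is a knight or Faye is a knave" — true. ✓
Since Hollis is a knight, "Kira is a knave" needs to be true, which holds.
Since Theo is a knight, "Hollis and Kira are not the same type" needs to be true, which holds.
Kira is a knave, so "either Faye is a knight or Gio is a knave" must be False — and it is.
Faye is a knave, and the claim "exactly one of Kira and me is a knight" is indeed False.

Gio is a knight, Willa is a knight, Hollis is a knight, Theo is a knight, Kira is a knave, and Faye is a knave.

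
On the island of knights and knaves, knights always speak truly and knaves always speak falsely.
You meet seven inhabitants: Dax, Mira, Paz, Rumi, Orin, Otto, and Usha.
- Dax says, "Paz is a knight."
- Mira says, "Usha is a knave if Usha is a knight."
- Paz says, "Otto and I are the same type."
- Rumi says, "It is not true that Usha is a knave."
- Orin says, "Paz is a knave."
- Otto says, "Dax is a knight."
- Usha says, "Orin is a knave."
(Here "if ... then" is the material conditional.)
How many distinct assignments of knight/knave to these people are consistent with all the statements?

Consistent assignments:
  Dax=knight, Mira=knave, Paz=knight, Rumi=knight, Orin=knave, Otto=knight, Usha=knight

1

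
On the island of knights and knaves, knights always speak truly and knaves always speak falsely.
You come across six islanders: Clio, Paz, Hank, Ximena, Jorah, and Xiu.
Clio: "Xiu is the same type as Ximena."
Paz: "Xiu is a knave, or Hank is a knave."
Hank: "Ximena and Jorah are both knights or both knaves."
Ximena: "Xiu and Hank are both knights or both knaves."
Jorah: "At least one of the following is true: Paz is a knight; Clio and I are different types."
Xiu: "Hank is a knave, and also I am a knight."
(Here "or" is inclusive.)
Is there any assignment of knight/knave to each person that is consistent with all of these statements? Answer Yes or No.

One consistent assignment: Clio=knave, Paz=knight, Hank=knave, Ximena=knave, Jorah=knight, Xiu=knight.

Yes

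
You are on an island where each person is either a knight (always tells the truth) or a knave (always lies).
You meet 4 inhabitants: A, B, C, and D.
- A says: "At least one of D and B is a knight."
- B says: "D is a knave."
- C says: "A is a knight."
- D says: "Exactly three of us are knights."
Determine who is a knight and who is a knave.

Knights: A, C, and D. Knaves: B.

Suppose A is a knave. Then A's statement "at least one of D and B is a knight" would have to be false. Checking the 8 ways to assign the others, none is consistent with every speaker.
(For instance, with B=knave, C=knight, D=knight, A's claim "at least one of D and B is a knight" comes out true where it would need to be false.)
So A must be a knight, making "at least one of D and B is a knight" true. Taking A=knight, B=knave, C=knight, D=knight, each remaining statement checks out:
  B (knave): "D is a knave" — false. ✓
  C (knight): "A is a knight" — true. ✓
  D (knight): "exactly three of us are knights" — true. ✓
This is the unique consistent assignment.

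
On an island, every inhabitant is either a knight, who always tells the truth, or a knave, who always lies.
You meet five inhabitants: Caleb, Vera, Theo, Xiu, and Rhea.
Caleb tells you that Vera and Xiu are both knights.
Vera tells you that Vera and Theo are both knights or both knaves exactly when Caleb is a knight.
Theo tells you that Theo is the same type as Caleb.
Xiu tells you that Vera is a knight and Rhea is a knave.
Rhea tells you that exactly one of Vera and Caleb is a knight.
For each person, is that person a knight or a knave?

Suppose Caleb is a knave. Then Caleb's statement "Vera and Xiu are both knights" would have to be false. Checking the 16 ways to assign the others, none is consistent with every speaker.
(For instance, with Vera=knight, Theo=knight, Xiu=knight, Rhea=knave, Caleb's claim "Vera and Xiu are both knights" comes out true where it would need to be false.)
So Caleb must be a knight, making "Vera and Xiu are both knights" true. Taking Caleb=knight, Vera=knight, Theo=knight, Xiu=knight, Rhea=knave, each remaining statement checks out:
  Vera (knight): "Vera and Theo are both knights or both knaves exactly when Caleb is a knight" — true. ✓
  Theo (knight): "Theo is the same type as Caleb" — true. ✓
  Xiu (knight): "Vera is a knight and Rhea is a knave" — true. ✓
  Rhea (knave): "exactly one of Vera and Caleb is a knight" — false. ✓
This is the unique consistent assignment.

Knights: Caleb, Vera, Theo, and Xiu. Knaves: Rhea.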